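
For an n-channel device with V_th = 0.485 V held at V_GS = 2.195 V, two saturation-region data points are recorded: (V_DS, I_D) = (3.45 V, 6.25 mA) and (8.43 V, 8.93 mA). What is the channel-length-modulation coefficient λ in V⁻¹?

With V_GS fixed, I_D ∝ (1 + λ V_DS) in saturation, so I_D2/I_D1 = (1 + λ V_DS2)/(1 + λ V_DS1).
8.93/6.25 = 1.429 = (1 + 8.43 λ)/(1 + 3.45 λ).
Solving: λ (I_D1 V_DS2 − I_D2 V_DS1) = I_D2 − I_D1, so λ = (8.93 − 6.25) / (6.25 × 8.43 − 8.93 × 3.45) = 2.68 / 21.9 = 0.122 V⁻¹.

λ = 0.122 V⁻¹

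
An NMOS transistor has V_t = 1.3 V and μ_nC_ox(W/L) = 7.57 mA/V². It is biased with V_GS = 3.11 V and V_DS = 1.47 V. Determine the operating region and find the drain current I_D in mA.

V_ov = V_GS − V_t = 3.11 − 1.3 = 1.81 V.
Since V_DS = 1.47 V < V_ov = 1.81 V, the device is in the triode region.
I_D = k_n [V_ov · V_DS − ½ V_DS²] = 7.57 × [1.81 × 1.47 − 0.5 × 1.47²] = 12 mA.

Triode; I_D = 12.0 mA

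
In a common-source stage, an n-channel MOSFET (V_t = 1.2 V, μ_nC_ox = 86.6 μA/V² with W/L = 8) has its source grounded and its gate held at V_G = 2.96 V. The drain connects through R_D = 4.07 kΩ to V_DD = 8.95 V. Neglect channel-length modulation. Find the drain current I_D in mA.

V_GS = V_G = 2.96 V, so V_ov = 2.96 − 1.2 = 1.76 V.
k_n = μ_nC_ox · (W/L) = 0.6928 mA/V².
Assume saturation: I_D = ½ k_n V_ov² = 0.5 × 0.6928 × 1.76² = 1.07 mA, giving V_DS = V_DD − I_D R_D = 8.95 − 1.07 × 4.07 = 4.58 V.
V_DS = 4.58 V ≥ V_ov = 1.76 V, confirming saturation.

I_D = 1.07 mA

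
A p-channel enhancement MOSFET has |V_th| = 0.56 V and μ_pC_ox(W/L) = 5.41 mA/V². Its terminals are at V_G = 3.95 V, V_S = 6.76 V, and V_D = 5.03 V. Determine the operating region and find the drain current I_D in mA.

Triode; I_D = 13.0 mA

V_SG = V_S − V_G = 6.76 − 3.95 = 2.81 V; V_SD = V_S − V_D = 6.76 − 5.03 = 1.73 V.
V_ov = V_SG − |V_th| = 2.81 − 0.56 = 2.25 V.
Since V_SD = 1.73 V < V_ov = 2.25 V, the device is in the triode region.
I_D = k_p [V_ov · V_SD − ½ V_SD²] = 5.41 × [2.25 × 1.73 − 0.5 × 1.73²] = 13 mA.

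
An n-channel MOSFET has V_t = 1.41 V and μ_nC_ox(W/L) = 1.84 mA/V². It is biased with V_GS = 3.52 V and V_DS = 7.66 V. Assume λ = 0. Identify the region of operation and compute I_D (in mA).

Saturation; I_D = 4.10 mA

V_ov = V_GS − V_t = 3.52 − 1.41 = 2.11 V.
Since V_DS = 7.66 V ≥ V_ov = 2.11 V, the device is in saturation.
I_D = ½ k_n V_ov² = 0.5 × 1.84 × 2.11² = 4.1 mA.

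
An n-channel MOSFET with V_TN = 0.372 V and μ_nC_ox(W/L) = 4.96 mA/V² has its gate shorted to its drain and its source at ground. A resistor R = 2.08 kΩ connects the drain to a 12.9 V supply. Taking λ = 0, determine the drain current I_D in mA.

With gate tied to drain, V_GS = V_DS ≥ V_GS − V_TN, so the device is in saturation.
KCL at the drain: ½ k_n (V_GS − V_TN)² = (V_DD − V_GS)/R.
Let x = V_GS − 0.372. Then 5.16 x² + x − 12.53 = 0, giving x = 1.46 V (positive root), so V_GS = 1.84 V.
I_D = (V_DD − V_GS)/R = (12.9 − 1.84) / 2.08 = 5.32 mA.

I_D = 5.32 mA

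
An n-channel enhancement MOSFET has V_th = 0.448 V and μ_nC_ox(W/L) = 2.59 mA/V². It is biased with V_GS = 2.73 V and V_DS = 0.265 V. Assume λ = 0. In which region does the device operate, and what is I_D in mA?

V_ov = V_GS − V_th = 2.73 − 0.448 = 2.28 V.
Since V_DS = 0.265 V < V_ov = 2.28 V, the device is in the triode region.
I_D = k_n [V_ov · V_DS − ½ V_DS²] = 2.59 × [2.28 × 0.265 − 0.5 × 0.265²] = 1.48 mA.

Triode; I_D = 1.48 mA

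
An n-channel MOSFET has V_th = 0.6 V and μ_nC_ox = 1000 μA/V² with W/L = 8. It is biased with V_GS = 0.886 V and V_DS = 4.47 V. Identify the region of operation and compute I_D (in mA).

Saturation; I_D = 0.327 mA

k_n = μ_nC_ox · (W/L) = 8 mA/V².
V_ov = V_GS − V_th = 0.886 − 0.6 = 0.286 V.
Since V_DS = 4.47 V ≥ V_ov = 0.286 V, the device is in saturation.
I_D = ½ k_n V_ov² = 0.5 × 8 × 0.286² = 0.327 mA.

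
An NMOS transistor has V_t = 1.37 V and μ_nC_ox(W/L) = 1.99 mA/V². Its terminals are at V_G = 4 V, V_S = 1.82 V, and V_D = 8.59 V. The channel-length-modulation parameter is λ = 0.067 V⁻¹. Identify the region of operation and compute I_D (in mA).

Saturation; I_D = 0.949 mA

V_GS = V_G − V_S = 4 − 1.82 = 2.18 V; V_DS = V_D − V_S = 8.59 − 1.82 = 6.77 V.
V_ov = V_GS − V_t = 2.18 − 1.37 = 0.81 V.
Since V_DS = 6.77 V ≥ V_ov = 0.81 V, the device is in saturation.
I_D = ½ k_n V_ov² (1 + λ V_DS) = 0.5 × 1.99 × 0.81² × (1 + 0.067 × 6.77) = 0.949 mA.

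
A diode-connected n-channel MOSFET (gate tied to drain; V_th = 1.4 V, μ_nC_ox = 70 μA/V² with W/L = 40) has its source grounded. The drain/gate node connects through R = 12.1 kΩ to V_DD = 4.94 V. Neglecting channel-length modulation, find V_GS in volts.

V_GS = 1.83 V

With gate tied to drain, V_GS = V_DS ≥ V_GS − V_th, so the device is in saturation.
k_n = μ_nC_ox · (W/L) = 2.8 mA/V².
KCL at the drain: ½ k_n (V_GS − V_th)² = (V_DD − V_GS)/R.
Let x = V_GS − 1.4. Then 16.9 x² + x − 3.54 = 0, giving x = 0.429 V (positive root), so V_GS = 1.83 V.
I_D = (V_DD − V_GS)/R = (4.94 − 1.83) / 12.1 = 0.257 mA.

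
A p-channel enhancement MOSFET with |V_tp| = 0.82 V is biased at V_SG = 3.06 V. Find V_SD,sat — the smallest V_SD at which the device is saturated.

V_SD,sat = 2.24 V

The boundary between triode and saturation is V_SD = V_SG − |V_tp| = V_ov.
V_ov = 3.06 − 0.82 = 2.24 V.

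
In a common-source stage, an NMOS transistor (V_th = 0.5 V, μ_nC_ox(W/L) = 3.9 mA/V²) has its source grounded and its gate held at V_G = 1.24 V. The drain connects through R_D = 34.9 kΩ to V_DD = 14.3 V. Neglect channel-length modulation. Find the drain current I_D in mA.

I_D = 0.405 mA

V_GS = V_G = 1.24 V, so V_ov = 1.24 − 0.5 = 0.74 V.
Assume saturation: I_D = ½ k_n V_ov² = 0.5 × 3.9 × 0.74² = 1.07 mA, giving V_DS = V_DD − I_D R_D = 14.3 − 1.07 × 34.9 = -23 V.
But -23 V < V_ov = 0.74 V, so the device is actually in triode.
In triode I_D = k_n[V_ov V_DS − ½ V_DS²] and I_D = (V_DD − V_DS)/R_D. Equating: 68.1 V_DS² − 101.7 V_DS + 14.3 = 0, giving V_DS = 0.157 V (the root below V_ov).
I_D = (14.3 − 0.157) / 34.9 = 0.405 mA.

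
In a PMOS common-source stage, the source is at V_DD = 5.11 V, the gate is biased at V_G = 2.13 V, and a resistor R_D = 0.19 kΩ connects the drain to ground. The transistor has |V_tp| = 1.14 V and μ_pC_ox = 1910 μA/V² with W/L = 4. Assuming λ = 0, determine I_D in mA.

I_D = 12.9 mA

V_SG = V_DD − V_G = 5.11 − 2.13 = 2.98 V, so V_ov = 2.98 − 1.14 = 1.84 V.
k_p = μ_pC_ox · (W/L) = 7.64 mA/V².
Assume saturation: I_D = ½ k_p V_ov² = 0.5 × 7.64 × 1.84² = 12.9 mA, giving V_SD = V_DD − I_D R_D = 5.11 − 12.9 × 0.19 = 2.65 V.
V_SD = 2.65 V ≥ V_ov = 1.84 V, confirming saturation.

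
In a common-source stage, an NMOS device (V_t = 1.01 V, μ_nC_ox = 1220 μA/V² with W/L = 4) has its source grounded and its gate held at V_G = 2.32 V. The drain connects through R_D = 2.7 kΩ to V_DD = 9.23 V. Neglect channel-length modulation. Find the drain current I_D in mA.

I_D = 3.17 mA

V_GS = V_G = 2.32 V, so V_ov = 2.32 − 1.01 = 1.31 V.
k_n = μ_nC_ox · (W/L) = 4.88 mA/V².
Assume saturation: I_D = ½ k_n V_ov² = 0.5 × 4.88 × 1.31² = 4.19 mA, giving V_DS = V_DD − I_D R_D = 9.23 − 4.19 × 2.7 = -2.08 V.
But -2.08 V < V_ov = 1.31 V, so the device is actually in triode.
In triode I_D = k_n[V_ov V_DS − ½ V_DS²] and I_D = (V_DD − V_DS)/R_D. Equating: 6.59 V_DS² − 18.26 V_DS + 9.23 = 0, giving V_DS = 0.665 V (the root below V_ov).
I_D = (9.23 − 0.665) / 2.7 = 3.17 mA.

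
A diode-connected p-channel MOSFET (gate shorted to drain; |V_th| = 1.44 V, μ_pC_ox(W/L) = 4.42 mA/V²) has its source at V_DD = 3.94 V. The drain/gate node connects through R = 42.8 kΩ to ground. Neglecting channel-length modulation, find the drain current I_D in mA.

With gate tied to drain, V_SG = V_SD ≥ V_SG − |V_th|, so the device is in saturation.
KCL at the drain: ½ k_p (V_SG − |V_th|)² = (V_DD − V_SG)/R.
Let x = V_SG − 1.44. Then 94.6 x² + x − 2.5 = 0, giving x = 0.157 V (positive root), so V_SG = 1.6 V.
I_D = (V_DD − V_SG)/R = (3.94 − 1.6) / 42.8 = 0.0547 mA.

I_D = 0.0547 mA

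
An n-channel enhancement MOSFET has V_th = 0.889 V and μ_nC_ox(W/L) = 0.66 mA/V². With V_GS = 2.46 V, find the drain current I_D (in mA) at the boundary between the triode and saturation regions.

At the boundary V_DS = V_ov = V_GS − V_th = 2.46 − 0.889 = 1.57 V.
I_D = ½ k_n V_ov² = 0.5 × 0.66 × 1.57² = 0.814 mA.

I_D = 0.814 mA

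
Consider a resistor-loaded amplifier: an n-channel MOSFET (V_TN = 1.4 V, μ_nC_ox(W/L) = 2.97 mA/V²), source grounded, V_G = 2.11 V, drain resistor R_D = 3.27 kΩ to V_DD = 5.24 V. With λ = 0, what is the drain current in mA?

I_D = 0.749 mA

V_GS = V_G = 2.11 V, so V_ov = 2.11 − 1.4 = 0.71 V.
Assume saturation: I_D = ½ k_n V_ov² = 0.5 × 2.97 × 0.71² = 0.749 mA, giving V_DS = V_DD − I_D R_D = 5.24 − 0.749 × 3.27 = 2.79 V.
V_DS = 2.79 V ≥ V_ov = 0.71 V, confirming saturation.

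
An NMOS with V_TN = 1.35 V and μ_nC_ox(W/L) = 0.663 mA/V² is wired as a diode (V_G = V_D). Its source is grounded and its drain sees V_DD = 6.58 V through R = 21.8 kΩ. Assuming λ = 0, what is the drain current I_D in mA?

I_D = 0.204 mA

With gate tied to drain, V_GS = V_DS ≥ V_GS − V_TN, so the device is in saturation.
KCL at the drain: ½ k_n (V_GS − V_TN)² = (V_DD − V_GS)/R.
Let x = V_GS − 1.35. Then 7.23 x² + x − 5.23 = 0, giving x = 0.784 V (positive root), so V_GS = 2.13 V.
I_D = (V_DD − V_GS)/R = (6.58 − 2.13) / 21.8 = 0.204 mA.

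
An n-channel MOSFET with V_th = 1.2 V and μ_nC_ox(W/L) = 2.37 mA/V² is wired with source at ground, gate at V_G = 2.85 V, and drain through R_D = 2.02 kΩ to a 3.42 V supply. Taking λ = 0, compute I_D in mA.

I_D = 1.48 mA

V_GS = V_G = 2.85 V, so V_ov = 2.85 − 1.2 = 1.65 V.
Assume saturation: I_D = ½ k_n V_ov² = 0.5 × 2.37 × 1.65² = 3.23 mA, giving V_DS = V_DD − I_D R_D = 3.42 − 3.23 × 2.02 = -3.1 V.
But -3.1 V < V_ov = 1.65 V, so the device is actually in triode.
In triode I_D = k_n[V_ov V_DS − ½ V_DS²] and I_D = (V_DD − V_DS)/R_D. Equating: 2.39 V_DS² − 8.899 V_DS + 3.42 = 0, giving V_DS = 0.435 V (the root below V_ov).
I_D = (3.42 − 0.435) / 2.02 = 1.48 mA.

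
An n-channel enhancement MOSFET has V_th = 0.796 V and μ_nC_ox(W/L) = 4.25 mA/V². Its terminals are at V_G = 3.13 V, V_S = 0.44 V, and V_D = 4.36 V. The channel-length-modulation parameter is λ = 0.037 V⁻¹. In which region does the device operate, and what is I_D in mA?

V_GS = V_G − V_S = 3.13 − 0.44 = 2.69 V; V_DS = V_D − V_S = 4.36 − 0.44 = 3.92 V.
V_ov = V_GS − V_th = 2.69 − 0.796 = 1.89 V.
Since V_DS = 3.92 V ≥ V_ov = 1.89 V, the device is in saturation.
I_D = ½ k_n V_ov² (1 + λ V_DS) = 0.5 × 4.25 × 1.89² × (1 + 0.037 × 3.92) = 8.73 mA.

Saturation; I_D = 8.73 mA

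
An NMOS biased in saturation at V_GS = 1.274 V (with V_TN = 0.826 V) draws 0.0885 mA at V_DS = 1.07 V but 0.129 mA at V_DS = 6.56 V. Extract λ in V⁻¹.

With V_GS fixed, I_D ∝ (1 + λ V_DS) in saturation, so I_D2/I_D1 = (1 + λ V_DS2)/(1 + λ V_DS1).
0.129/0.0885 = 1.458 = (1 + 6.56 λ)/(1 + 1.07 λ).
Solving: λ (I_D1 V_DS2 − I_D2 V_DS1) = I_D2 − I_D1, so λ = (0.129 − 0.0885) / (0.0885 × 6.56 − 0.129 × 1.07) = 0.0405 / 0.443 = 0.0915 V⁻¹.

λ = 0.0915 V⁻¹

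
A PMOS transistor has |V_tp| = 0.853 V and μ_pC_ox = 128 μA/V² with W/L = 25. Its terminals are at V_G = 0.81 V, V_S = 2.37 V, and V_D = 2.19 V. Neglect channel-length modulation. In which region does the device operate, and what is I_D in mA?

Triode; I_D = 0.355 mA

V_SG = V_S − V_G = 2.37 − 0.81 = 1.56 V; V_SD = V_S − V_D = 2.37 − 2.19 = 0.18 V.
k_p = μ_pC_ox · (W/L) = 3.2 mA/V².
V_ov = V_SG − |V_tp| = 1.56 − 0.853 = 0.707 V.
Since V_SD = 0.18 V < V_ov = 0.707 V, the device is in the triode region.
I_D = k_p [V_ov · V_SD − ½ V_SD²] = 3.2 × [0.707 × 0.18 − 0.5 × 0.18²] = 0.355 mA.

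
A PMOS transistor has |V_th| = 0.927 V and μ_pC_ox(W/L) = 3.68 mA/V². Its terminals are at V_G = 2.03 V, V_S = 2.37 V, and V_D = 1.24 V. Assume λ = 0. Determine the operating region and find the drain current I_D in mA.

Cutoff; I_D = 0 mA

V_SG = V_S − V_G = 2.37 − 2.03 = 0.34 V; V_SD = V_S − V_D = 2.37 − 1.24 = 1.13 V.
V_SG = 0.34 V < |V_th| = 0.927 V, so the transistor is in cutoff.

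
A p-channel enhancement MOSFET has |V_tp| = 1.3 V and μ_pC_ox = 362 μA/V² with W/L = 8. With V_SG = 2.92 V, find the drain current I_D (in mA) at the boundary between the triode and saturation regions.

At the boundary V_SD = V_ov = V_SG − |V_tp| = 2.92 − 1.3 = 1.62 V.
k_p = μ_pC_ox · (W/L) = 2.896 mA/V².
I_D = ½ k_p V_ov² = 0.5 × 2.896 × 1.62² = 3.8 mA.

I_D = 3.80 mA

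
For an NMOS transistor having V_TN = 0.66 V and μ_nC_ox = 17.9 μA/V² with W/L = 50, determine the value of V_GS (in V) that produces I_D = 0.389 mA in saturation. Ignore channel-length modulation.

k_n = μ_nC_ox · (W/L) = 0.895 mA/V².
In saturation I_D = ½ k_n (V_GS − V_TN)², so V_GS − V_TN = √(2 I_D / k_n) = √(2 × 0.389 / 0.895) = 0.932 V.
V_GS = 0.66 + 0.932 = 1.59 V.

V_GS = 1.59 V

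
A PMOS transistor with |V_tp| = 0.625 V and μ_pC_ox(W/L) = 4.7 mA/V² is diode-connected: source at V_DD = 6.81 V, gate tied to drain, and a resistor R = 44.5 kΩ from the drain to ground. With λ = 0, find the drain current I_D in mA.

With gate tied to drain, V_SG = V_SD ≥ V_SG − |V_tp|, so the device is in saturation.
KCL at the drain: ½ k_p (V_SG − |V_tp|)² = (V_DD − V_SG)/R.
Let x = V_SG − 0.625. Then 105 x² + x − 6.185 = 0, giving x = 0.238 V (positive root), so V_SG = 0.863 V.
I_D = (V_DD − V_SG)/R = (6.81 − 0.863) / 44.5 = 0.134 mA.

I_D = 0.134 mA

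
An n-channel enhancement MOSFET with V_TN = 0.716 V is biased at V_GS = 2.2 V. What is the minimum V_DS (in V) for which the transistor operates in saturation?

The boundary between triode and saturation is V_DS = V_GS − V_TN = V_ov.
V_ov = 2.2 − 0.716 = 1.48 V.

V_DS,sat = 1.48 V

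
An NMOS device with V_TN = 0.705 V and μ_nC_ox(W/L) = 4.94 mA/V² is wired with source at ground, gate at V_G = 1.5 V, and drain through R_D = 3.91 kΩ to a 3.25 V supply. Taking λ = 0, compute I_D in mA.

V_GS = V_G = 1.5 V, so V_ov = 1.5 − 0.705 = 0.795 V.
Assume saturation: I_D = ½ k_n V_ov² = 0.5 × 4.94 × 0.795² = 1.56 mA, giving V_DS = V_DD − I_D R_D = 3.25 − 1.56 × 3.91 = -2.85 V.
But -2.85 V < V_ov = 0.795 V, so the device is actually in triode.
In triode I_D = k_n[V_ov V_DS − ½ V_DS²] and I_D = (V_DD − V_DS)/R_D. Equating: 9.66 V_DS² − 16.36 V_DS + 3.25 = 0, giving V_DS = 0.23 V (the root below V_ov).
I_D = (3.25 − 0.23) / 3.91 = 0.772 mA.

I_D = 0.772 mA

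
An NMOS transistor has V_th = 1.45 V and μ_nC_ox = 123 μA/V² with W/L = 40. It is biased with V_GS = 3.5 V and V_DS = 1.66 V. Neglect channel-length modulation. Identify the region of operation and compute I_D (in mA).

Triode; I_D = 9.96 mA

k_n = μ_nC_ox · (W/L) = 4.92 mA/V².
V_ov = V_GS − V_th = 3.5 − 1.45 = 2.05 V.
Since V_DS = 1.66 V < V_ov = 2.05 V, the device is in the triode region.
I_D = k_n [V_ov · V_DS − ½ V_DS²] = 4.92 × [2.05 × 1.66 − 0.5 × 1.66²] = 9.96 mA.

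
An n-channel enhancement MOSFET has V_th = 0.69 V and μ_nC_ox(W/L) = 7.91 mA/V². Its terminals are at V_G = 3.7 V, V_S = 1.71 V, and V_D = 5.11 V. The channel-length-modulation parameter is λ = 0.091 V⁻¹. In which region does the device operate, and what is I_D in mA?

Saturation; I_D = 8.75 mA

V_GS = V_G − V_S = 3.7 − 1.71 = 1.99 V; V_DS = V_D − V_S = 5.11 − 1.71 = 3.4 V.
V_ov = V_GS − V_th = 1.99 − 0.69 = 1.3 V.
Since V_DS = 3.4 V ≥ V_ov = 1.3 V, the device is in saturation.
I_D = ½ k_n V_ov² (1 + λ V_DS) = 0.5 × 7.91 × 1.3² × (1 + 0.091 × 3.4) = 8.75 mA.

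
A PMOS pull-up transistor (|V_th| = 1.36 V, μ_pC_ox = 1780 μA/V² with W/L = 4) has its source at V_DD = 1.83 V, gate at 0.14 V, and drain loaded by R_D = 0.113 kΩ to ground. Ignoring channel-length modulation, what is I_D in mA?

V_SG = V_DD − V_G = 1.83 − 0.14 = 1.69 V, so V_ov = 1.69 − 1.36 = 0.33 V.
k_p = μ_pC_ox · (W/L) = 7.12 mA/V².
Assume saturation: I_D = ½ k_p V_ov² = 0.5 × 7.12 × 0.33² = 0.388 mA, giving V_SD = V_DD − I_D R_D = 1.83 − 0.388 × 0.113 = 1.79 V.
V_SD = 1.79 V ≥ V_ov = 0.33 V, confirming saturation.

I_D = 0.388 mA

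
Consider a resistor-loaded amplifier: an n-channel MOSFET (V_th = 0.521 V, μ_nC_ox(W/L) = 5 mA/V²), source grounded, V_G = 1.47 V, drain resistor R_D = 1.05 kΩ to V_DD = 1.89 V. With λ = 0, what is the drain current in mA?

I_D = 1.44 mA

V_GS = V_G = 1.47 V, so V_ov = 1.47 − 0.521 = 0.949 V.
Assume saturation: I_D = ½ k_n V_ov² = 0.5 × 5 × 0.949² = 2.25 mA, giving V_DS = V_DD − I_D R_D = 1.89 − 2.25 × 1.05 = -0.474 V.
But -0.474 V < V_ov = 0.949 V, so the device is actually in triode.
In triode I_D = k_n[V_ov V_DS − ½ V_DS²] and I_D = (V_DD − V_DS)/R_D. Equating: 2.62 V_DS² − 5.982 V_DS + 1.89 = 0, giving V_DS = 0.379 V (the root below V_ov).
I_D = (1.89 − 0.379) / 1.05 = 1.44 mA.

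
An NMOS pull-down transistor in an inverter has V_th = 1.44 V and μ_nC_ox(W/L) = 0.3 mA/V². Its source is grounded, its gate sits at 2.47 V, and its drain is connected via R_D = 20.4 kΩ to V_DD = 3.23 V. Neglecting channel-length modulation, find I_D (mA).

V_GS = V_G = 2.47 V, so V_ov = 2.47 − 1.44 = 1.03 V.
Assume saturation: I_D = ½ k_n V_ov² = 0.5 × 0.3 × 1.03² = 0.159 mA, giving V_DS = V_DD − I_D R_D = 3.23 − 0.159 × 20.4 = -0.0164 V.
But -0.0164 V < V_ov = 1.03 V, so the device is actually in triode.
In triode I_D = k_n[V_ov V_DS − ½ V_DS²] and I_D = (V_DD − V_DS)/R_D. Equating: 3.06 V_DS² − 7.304 V_DS + 3.23 = 0, giving V_DS = 0.586 V (the root below V_ov).
I_D = (3.23 − 0.586) / 20.4 = 0.13 mA.

I_D = 0.130 mA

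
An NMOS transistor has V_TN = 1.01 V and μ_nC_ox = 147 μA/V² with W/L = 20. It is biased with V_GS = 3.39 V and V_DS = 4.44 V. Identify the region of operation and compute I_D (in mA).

Saturation; I_D = 8.33 mA

k_n = μ_nC_ox · (W/L) = 2.94 mA/V².
V_ov = V_GS − V_TN = 3.39 − 1.01 = 2.38 V.
Since V_DS = 4.44 V ≥ V_ov = 2.38 V, the device is in saturation.
I_D = ½ k_n V_ov² = 0.5 × 2.94 × 2.38² = 8.33 mA.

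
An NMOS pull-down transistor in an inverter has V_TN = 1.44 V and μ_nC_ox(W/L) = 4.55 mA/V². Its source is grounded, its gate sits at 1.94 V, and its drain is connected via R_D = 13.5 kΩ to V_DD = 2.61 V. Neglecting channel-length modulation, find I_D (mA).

V_GS = V_G = 1.94 V, so V_ov = 1.94 − 1.44 = 0.5 V.
Assume saturation: I_D = ½ k_n V_ov² = 0.5 × 4.55 × 0.5² = 0.569 mA, giving V_DS = V_DD − I_D R_D = 2.61 − 0.569 × 13.5 = -5.07 V.
But -5.07 V < V_ov = 0.5 V, so the device is actually in triode.
In triode I_D = k_n[V_ov V_DS − ½ V_DS²] and I_D = (V_DD − V_DS)/R_D. Equating: 30.7 V_DS² − 31.71 V_DS + 2.61 = 0, giving V_DS = 0.0902 V (the root below V_ov).
I_D = (2.61 − 0.0902) / 13.5 = 0.187 mA.

I_D = 0.187 mA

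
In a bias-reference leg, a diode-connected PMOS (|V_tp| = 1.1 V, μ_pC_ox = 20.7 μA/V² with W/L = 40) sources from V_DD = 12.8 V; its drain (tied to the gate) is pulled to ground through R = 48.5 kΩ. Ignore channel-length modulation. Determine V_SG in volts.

With gate tied to drain, V_SG = V_SD ≥ V_SG − |V_tp|, so the device is in saturation.
k_p = μ_pC_ox · (W/L) = 0.828 mA/V².
KCL at the drain: ½ k_p (V_SG − |V_tp|)² = (V_DD − V_SG)/R.
Let x = V_SG − 1.1. Then 20.1 x² + x − 11.7 = 0, giving x = 0.739 V (positive root), so V_SG = 1.84 V.
I_D = (V_DD − V_SG)/R = (12.8 − 1.84) / 48.5 = 0.226 mA.

V_SG = 1.84 V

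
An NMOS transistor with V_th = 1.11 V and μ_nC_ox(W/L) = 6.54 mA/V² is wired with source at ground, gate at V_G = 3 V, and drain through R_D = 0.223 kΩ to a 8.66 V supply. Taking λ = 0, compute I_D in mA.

V_GS = V_G = 3 V, so V_ov = 3 − 1.11 = 1.89 V.
Assume saturation: I_D = ½ k_n V_ov² = 0.5 × 6.54 × 1.89² = 11.7 mA, giving V_DS = V_DD − I_D R_D = 8.66 − 11.7 × 0.223 = 6.06 V.
V_DS = 6.06 V ≥ V_ov = 1.89 V, confirming saturation.

I_D = 11.7 mA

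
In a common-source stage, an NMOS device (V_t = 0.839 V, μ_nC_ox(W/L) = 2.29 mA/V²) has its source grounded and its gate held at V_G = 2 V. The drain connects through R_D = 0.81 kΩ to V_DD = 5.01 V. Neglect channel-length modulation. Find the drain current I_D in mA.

I_D = 1.54 mA

V_GS = V_G = 2 V, so V_ov = 2 − 0.839 = 1.16 V.
Assume saturation: I_D = ½ k_n V_ov² = 0.5 × 2.29 × 1.16² = 1.54 mA, giving V_DS = V_DD − I_D R_D = 5.01 − 1.54 × 0.81 = 3.76 V.
V_DS = 3.76 V ≥ V_ov = 1.16 V, confirming saturation.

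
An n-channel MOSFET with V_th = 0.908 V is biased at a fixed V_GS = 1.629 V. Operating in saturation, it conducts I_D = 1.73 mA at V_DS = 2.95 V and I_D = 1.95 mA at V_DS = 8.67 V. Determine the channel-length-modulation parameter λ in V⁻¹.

With V_GS fixed, I_D ∝ (1 + λ V_DS) in saturation, so I_D2/I_D1 = (1 + λ V_DS2)/(1 + λ V_DS1).
1.95/1.73 = 1.127 = (1 + 8.67 λ)/(1 + 2.95 λ).
Solving: λ (I_D1 V_DS2 − I_D2 V_DS1) = I_D2 − I_D1, so λ = (1.95 − 1.73) / (1.73 × 8.67 − 1.95 × 2.95) = 0.22 / 9.25 = 0.0238 V⁻¹.

λ = 0.0238 V⁻¹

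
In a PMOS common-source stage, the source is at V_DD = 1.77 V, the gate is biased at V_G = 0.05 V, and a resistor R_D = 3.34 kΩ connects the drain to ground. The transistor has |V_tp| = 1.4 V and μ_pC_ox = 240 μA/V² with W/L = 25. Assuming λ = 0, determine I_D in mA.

V_SG = V_DD − V_G = 1.77 − 0.05 = 1.72 V, so V_ov = 1.72 − 1.4 = 0.32 V.
k_p = μ_pC_ox · (W/L) = 6 mA/V².
Assume saturation: I_D = ½ k_p V_ov² = 0.5 × 6 × 0.32² = 0.307 mA, giving V_SD = V_DD − I_D R_D = 1.77 − 0.307 × 3.34 = 0.744 V.
V_SD = 0.744 V ≥ V_ov = 0.32 V, confirming saturation.

I_D = 0.307 mA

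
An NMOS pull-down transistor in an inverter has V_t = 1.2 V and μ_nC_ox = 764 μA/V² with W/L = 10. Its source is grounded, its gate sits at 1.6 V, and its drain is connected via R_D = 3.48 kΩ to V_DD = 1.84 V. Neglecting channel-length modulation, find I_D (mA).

I_D = 0.469 mA

V_GS = V_G = 1.6 V, so V_ov = 1.6 − 1.2 = 0.4 V.
k_n = μ_nC_ox · (W/L) = 7.64 mA/V².
Assume saturation: I_D = ½ k_n V_ov² = 0.5 × 7.64 × 0.4² = 0.611 mA, giving V_DS = V_DD − I_D R_D = 1.84 − 0.611 × 3.48 = -0.287 V.
But -0.287 V < V_ov = 0.4 V, so the device is actually in triode.
In triode I_D = k_n[V_ov V_DS − ½ V_DS²] and I_D = (V_DD − V_DS)/R_D. Equating: 13.3 V_DS² − 11.63 V_DS + 1.84 = 0, giving V_DS = 0.207 V (the root below V_ov).
I_D = (1.84 − 0.207) / 3.48 = 0.469 mA.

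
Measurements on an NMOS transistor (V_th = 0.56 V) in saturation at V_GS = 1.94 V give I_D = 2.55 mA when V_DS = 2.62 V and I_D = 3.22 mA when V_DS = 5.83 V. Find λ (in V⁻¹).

λ = 0.104 V⁻¹

With V_GS fixed, I_D ∝ (1 + λ V_DS) in saturation, so I_D2/I_D1 = (1 + λ V_DS2)/(1 + λ V_DS1).
3.22/2.55 = 1.263 = (1 + 5.83 λ)/(1 + 2.62 λ).
Solving: λ (I_D1 V_DS2 − I_D2 V_DS1) = I_D2 − I_D1, so λ = (3.22 − 2.55) / (2.55 × 5.83 − 3.22 × 2.62) = 0.67 / 6.43 = 0.104 V⁻¹.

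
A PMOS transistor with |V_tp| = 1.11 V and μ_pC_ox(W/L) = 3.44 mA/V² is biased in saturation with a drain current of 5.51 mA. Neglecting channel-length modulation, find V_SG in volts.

V_SG = 2.90 V

In saturation I_D = ½ k_p (V_SG − |V_tp|)², so V_SG − |V_tp| = √(2 I_D / k_p) = √(2 × 5.51 / 3.44) = 1.79 V.
V_SG = 1.11 + 1.79 = 2.9 V.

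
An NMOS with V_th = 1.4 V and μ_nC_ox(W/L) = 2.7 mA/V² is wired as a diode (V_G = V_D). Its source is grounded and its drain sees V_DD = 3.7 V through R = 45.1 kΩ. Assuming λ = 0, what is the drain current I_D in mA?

With gate tied to drain, V_GS = V_DS ≥ V_GS − V_th, so the device is in saturation.
KCL at the drain: ½ k_n (V_GS − V_th)² = (V_DD − V_GS)/R.
Let x = V_GS − 1.4. Then 60.9 x² + x − 2.3 = 0, giving x = 0.186 V (positive root), so V_GS = 1.59 V.
I_D = (V_DD − V_GS)/R = (3.7 − 1.59) / 45.1 = 0.0469 mA.

I_D = 0.0469 mA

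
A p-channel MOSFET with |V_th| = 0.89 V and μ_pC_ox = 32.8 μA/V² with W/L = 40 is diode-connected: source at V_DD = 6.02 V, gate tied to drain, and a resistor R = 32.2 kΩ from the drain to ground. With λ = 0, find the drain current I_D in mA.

With gate tied to drain, V_SG = V_SD ≥ V_SG − |V_th|, so the device is in saturation.
k_p = μ_pC_ox · (W/L) = 1.312 mA/V².
KCL at the drain: ½ k_p (V_SG − |V_th|)² = (V_DD − V_SG)/R.
Let x = V_SG − 0.89. Then 21.1 x² + x − 5.13 = 0, giving x = 0.47 V (positive root), so V_SG = 1.36 V.
I_D = (V_DD − V_SG)/R = (6.02 − 1.36) / 32.2 = 0.145 mA.

I_D = 0.145 mA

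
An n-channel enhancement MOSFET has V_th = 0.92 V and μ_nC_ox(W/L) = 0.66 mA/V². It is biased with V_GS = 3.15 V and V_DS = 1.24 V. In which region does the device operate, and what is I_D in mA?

Triode; I_D = 1.32 mA

V_ov = V_GS − V_th = 3.15 − 0.92 = 2.23 V.
Since V_DS = 1.24 V < V_ov = 2.23 V, the device is in the triode region.
I_D = k_n [V_ov · V_DS − ½ V_DS²] = 0.66 × [2.23 × 1.24 − 0.5 × 1.24²] = 1.32 mA.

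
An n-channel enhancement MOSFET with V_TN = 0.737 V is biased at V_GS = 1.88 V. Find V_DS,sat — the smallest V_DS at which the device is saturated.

The boundary between triode and saturation is V_DS = V_GS − V_TN = V_ov.
V_ov = 1.88 − 0.737 = 1.14 V.

V_DS,sat = 1.14 V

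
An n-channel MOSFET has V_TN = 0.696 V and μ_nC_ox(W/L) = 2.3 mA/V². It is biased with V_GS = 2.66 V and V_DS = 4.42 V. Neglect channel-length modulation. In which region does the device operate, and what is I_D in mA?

Saturation; I_D = 4.44 mA

V_ov = V_GS − V_TN = 2.66 − 0.696 = 1.96 V.
Since V_DS = 4.42 V ≥ V_ov = 1.96 V, the device is in saturation.
I_D = ½ k_n V_ov² = 0.5 × 2.3 × 1.96² = 4.44 mA.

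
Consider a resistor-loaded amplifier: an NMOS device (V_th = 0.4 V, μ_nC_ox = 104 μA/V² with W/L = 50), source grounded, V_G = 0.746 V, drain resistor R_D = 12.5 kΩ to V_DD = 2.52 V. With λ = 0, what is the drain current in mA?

V_GS = V_G = 0.746 V, so V_ov = 0.746 − 0.4 = 0.346 V.
k_n = μ_nC_ox · (W/L) = 5.2 mA/V².
Assume saturation: I_D = ½ k_n V_ov² = 0.5 × 5.2 × 0.346² = 0.311 mA, giving V_DS = V_DD − I_D R_D = 2.52 − 0.311 × 12.5 = -1.37 V.
But -1.37 V < V_ov = 0.346 V, so the device is actually in triode.
In triode I_D = k_n[V_ov V_DS − ½ V_DS²] and I_D = (V_DD − V_DS)/R_D. Equating: 32.5 V_DS² − 23.49 V_DS + 2.52 = 0, giving V_DS = 0.131 V (the root below V_ov).
I_D = (2.52 − 0.131) / 12.5 = 0.191 mA.

I_D = 0.191 mA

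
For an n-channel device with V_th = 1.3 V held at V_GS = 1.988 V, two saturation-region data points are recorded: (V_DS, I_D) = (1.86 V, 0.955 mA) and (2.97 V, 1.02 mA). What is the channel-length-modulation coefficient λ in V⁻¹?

With V_GS fixed, I_D ∝ (1 + λ V_DS) in saturation, so I_D2/I_D1 = (1 + λ V_DS2)/(1 + λ V_DS1).
1.02/0.955 = 1.068 = (1 + 2.97 λ)/(1 + 1.86 λ).
Solving: λ (I_D1 V_DS2 − I_D2 V_DS1) = I_D2 − I_D1, so λ = (1.02 − 0.955) / (0.955 × 2.97 − 1.02 × 1.86) = 0.065 / 0.939 = 0.0692 V⁻¹.

λ = 0.0692 V⁻¹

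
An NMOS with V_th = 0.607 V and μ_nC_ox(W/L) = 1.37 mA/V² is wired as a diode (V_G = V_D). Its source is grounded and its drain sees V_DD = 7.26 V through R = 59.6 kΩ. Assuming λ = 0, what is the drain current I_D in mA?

I_D = 0.105 mA

With gate tied to drain, V_GS = V_DS ≥ V_GS − V_th, so the device is in saturation.
KCL at the drain: ½ k_n (V_GS − V_th)² = (V_DD − V_GS)/R.
Let x = V_GS − 0.607. Then 40.8 x² + x − 6.653 = 0, giving x = 0.392 V (positive root), so V_GS = 0.999 V.
I_D = (V_DD − V_GS)/R = (7.26 − 0.999) / 59.6 = 0.105 mA.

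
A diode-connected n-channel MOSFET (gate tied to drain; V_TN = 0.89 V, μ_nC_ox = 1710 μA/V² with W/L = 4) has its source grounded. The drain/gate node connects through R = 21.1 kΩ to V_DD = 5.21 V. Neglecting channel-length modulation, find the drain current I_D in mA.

I_D = 0.193 mA

With gate tied to drain, V_GS = V_DS ≥ V_GS − V_TN, so the device is in saturation.
k_n = μ_nC_ox · (W/L) = 6.84 mA/V².
KCL at the drain: ½ k_n (V_GS − V_TN)² = (V_DD − V_GS)/R.
Let x = V_GS − 0.89. Then 72.2 x² + x − 4.32 = 0, giving x = 0.238 V (positive root), so V_GS = 1.13 V.
I_D = (V_DD − V_GS)/R = (5.21 − 1.13) / 21.1 = 0.193 mA.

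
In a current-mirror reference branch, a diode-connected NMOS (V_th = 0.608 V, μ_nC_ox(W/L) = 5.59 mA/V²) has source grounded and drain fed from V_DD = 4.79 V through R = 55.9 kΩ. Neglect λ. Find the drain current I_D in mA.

I_D = 0.0719 mA

With gate tied to drain, V_GS = V_DS ≥ V_GS − V_th, so the device is in saturation.
KCL at the drain: ½ k_n (V_GS − V_th)² = (V_DD − V_GS)/R.
Let x = V_GS − 0.608. Then 156 x² + x − 4.182 = 0, giving x = 0.16 V (positive root), so V_GS = 0.768 V.
I_D = (V_DD − V_GS)/R = (4.79 − 0.768) / 55.9 = 0.0719 mA.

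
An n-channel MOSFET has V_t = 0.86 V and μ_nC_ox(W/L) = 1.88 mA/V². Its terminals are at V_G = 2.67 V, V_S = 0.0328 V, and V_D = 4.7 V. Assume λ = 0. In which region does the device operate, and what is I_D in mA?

Saturation; I_D = 2.97 mA

V_GS = V_G − V_S = 2.67 − 0.0328 = 2.64 V; V_DS = V_D − V_S = 4.7 − 0.0328 = 4.67 V.
V_ov = V_GS − V_t = 2.64 − 0.86 = 1.78 V.
Since V_DS = 4.67 V ≥ V_ov = 1.78 V, the device is in saturation.
I_D = ½ k_n V_ov² = 0.5 × 1.88 × 1.78² = 2.97 mA.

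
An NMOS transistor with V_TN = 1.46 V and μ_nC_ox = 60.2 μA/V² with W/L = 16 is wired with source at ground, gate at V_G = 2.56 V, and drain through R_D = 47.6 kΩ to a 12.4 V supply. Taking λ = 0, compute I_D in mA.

V_GS = V_G = 2.56 V, so V_ov = 2.56 − 1.46 = 1.1 V.
k_n = μ_nC_ox · (W/L) = 0.9632 mA/V².
Assume saturation: I_D = ½ k_n V_ov² = 0.5 × 0.9632 × 1.1² = 0.583 mA, giving V_DS = V_DD − I_D R_D = 12.4 − 0.583 × 47.6 = -15.3 V.
But -15.3 V < V_ov = 1.1 V, so the device is actually in triode.
In triode I_D = k_n[V_ov V_DS − ½ V_DS²] and I_D = (V_DD − V_DS)/R_D. Equating: 22.9 V_DS² − 51.43 V_DS + 12.4 = 0, giving V_DS = 0.275 V (the root below V_ov).
I_D = (12.4 − 0.275) / 47.6 = 0.255 mA.

I_D = 0.255 mA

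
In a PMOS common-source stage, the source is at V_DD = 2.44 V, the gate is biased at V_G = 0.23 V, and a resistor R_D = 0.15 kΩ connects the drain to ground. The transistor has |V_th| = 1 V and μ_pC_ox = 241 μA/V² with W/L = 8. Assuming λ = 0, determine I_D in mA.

V_SG = V_DD − V_G = 2.44 − 0.23 = 2.21 V, so V_ov = 2.21 − 1 = 1.21 V.
k_p = μ_pC_ox · (W/L) = 1.928 mA/V².
Assume saturation: I_D = ½ k_p V_ov² = 0.5 × 1.928 × 1.21² = 1.41 mA, giving V_SD = V_DD − I_D R_D = 2.44 − 1.41 × 0.15 = 2.23 V.
V_SD = 2.23 V ≥ V_ov = 1.21 V, confirming saturation.

I_D = 1.41 mA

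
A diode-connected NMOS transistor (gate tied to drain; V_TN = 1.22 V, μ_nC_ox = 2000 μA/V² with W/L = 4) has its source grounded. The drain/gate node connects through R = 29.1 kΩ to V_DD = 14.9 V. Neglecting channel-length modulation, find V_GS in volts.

With gate tied to drain, V_GS = V_DS ≥ V_GS − V_TN, so the device is in saturation.
k_n = μ_nC_ox · (W/L) = 8 mA/V².
KCL at the drain: ½ k_n (V_GS − V_TN)² = (V_DD − V_GS)/R.
Let x = V_GS − 1.22. Then 116 x² + x − 13.68 = 0, giving x = 0.339 V (positive root), so V_GS = 1.56 V.
I_D = (V_DD − V_GS)/R = (14.9 − 1.56) / 29.1 = 0.458 mA.

V_GS = 1.56 V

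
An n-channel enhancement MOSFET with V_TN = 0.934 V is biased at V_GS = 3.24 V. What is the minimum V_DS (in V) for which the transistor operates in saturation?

The boundary between triode and saturation is V_DS = V_GS − V_TN = V_ov.
V_ov = 3.24 − 0.934 = 2.31 V.

V_DS,sat = 2.31 V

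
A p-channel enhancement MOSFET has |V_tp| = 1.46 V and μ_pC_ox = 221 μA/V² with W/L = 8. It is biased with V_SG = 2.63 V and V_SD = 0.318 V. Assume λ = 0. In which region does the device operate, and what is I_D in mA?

Triode; I_D = 0.568 mA

k_p = μ_pC_ox · (W/L) = 1.768 mA/V².
V_ov = V_SG − |V_tp| = 2.63 − 1.46 = 1.17 V.
Since V_SD = 0.318 V < V_ov = 1.17 V, the device is in the triode region.
I_D = k_p [V_ov · V_SD − ½ V_SD²] = 1.768 × [1.17 × 0.318 − 0.5 × 0.318²] = 0.568 mA.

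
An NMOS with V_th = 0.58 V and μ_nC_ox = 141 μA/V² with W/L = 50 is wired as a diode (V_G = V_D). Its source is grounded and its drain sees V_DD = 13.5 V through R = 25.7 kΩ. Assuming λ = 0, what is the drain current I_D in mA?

I_D = 0.488 mA

With gate tied to drain, V_GS = V_DS ≥ V_GS − V_th, so the device is in saturation.
k_n = μ_nC_ox · (W/L) = 7.05 mA/V².
KCL at the drain: ½ k_n (V_GS − V_th)² = (V_DD − V_GS)/R.
Let x = V_GS − 0.58. Then 90.6 x² + x − 12.92 = 0, giving x = 0.372 V (positive root), so V_GS = 0.952 V.
I_D = (V_DD − V_GS)/R = (13.5 − 0.952) / 25.7 = 0.488 mA.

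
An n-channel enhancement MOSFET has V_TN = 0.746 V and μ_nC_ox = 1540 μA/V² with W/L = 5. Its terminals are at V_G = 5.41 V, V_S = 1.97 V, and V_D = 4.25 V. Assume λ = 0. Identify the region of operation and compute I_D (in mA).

V_GS = V_G − V_S = 5.41 − 1.97 = 3.44 V; V_DS = V_D − V_S = 4.25 − 1.97 = 2.28 V.
k_n = μ_nC_ox · (W/L) = 7.7 mA/V².
V_ov = V_GS − V_TN = 3.44 − 0.746 = 2.69 V.
Since V_DS = 2.28 V < V_ov = 2.69 V, the device is in the triode region.
I_D = k_n [V_ov · V_DS − ½ V_DS²] = 7.7 × [2.69 × 2.28 − 0.5 × 2.28²] = 27.3 mA.

Triode; I_D = 27.3 mA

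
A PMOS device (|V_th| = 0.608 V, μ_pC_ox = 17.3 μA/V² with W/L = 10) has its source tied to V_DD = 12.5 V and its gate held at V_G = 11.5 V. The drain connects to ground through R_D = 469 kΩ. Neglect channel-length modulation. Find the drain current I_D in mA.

I_D = 0.0133 mA

V_SG = V_DD − V_G = 12.5 − 11.5 = 1 V, so V_ov = 1 − 0.608 = 0.392 V.
k_p = μ_pC_ox · (W/L) = 0.173 mA/V².
Assume saturation: I_D = ½ k_p V_ov² = 0.5 × 0.173 × 0.392² = 0.0133 mA, giving V_SD = V_DD − I_D R_D = 12.5 − 0.0133 × 469 = 6.27 V.
V_SD = 6.27 V ≥ V_ov = 0.392 V, confirming saturation.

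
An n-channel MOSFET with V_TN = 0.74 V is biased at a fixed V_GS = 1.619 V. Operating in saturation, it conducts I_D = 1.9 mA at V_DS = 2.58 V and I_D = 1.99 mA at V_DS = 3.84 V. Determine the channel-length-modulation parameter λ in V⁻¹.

λ = 0.0416 V⁻¹

With V_GS fixed, I_D ∝ (1 + λ V_DS) in saturation, so I_D2/I_D1 = (1 + λ V_DS2)/(1 + λ V_DS1).
1.99/1.9 = 1.047 = (1 + 3.84 λ)/(1 + 2.58 λ).
Solving: λ (I_D1 V_DS2 − I_D2 V_DS1) = I_D2 − I_D1, so λ = (1.99 − 1.9) / (1.9 × 3.84 − 1.99 × 2.58) = 0.09 / 2.16 = 0.0416 V⁻¹.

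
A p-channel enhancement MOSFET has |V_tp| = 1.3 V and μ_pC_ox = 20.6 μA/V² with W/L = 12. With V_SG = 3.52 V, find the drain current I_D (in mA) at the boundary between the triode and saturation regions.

At the boundary V_SD = V_ov = V_SG − |V_tp| = 3.52 − 1.3 = 2.22 V.
k_p = μ_pC_ox · (W/L) = 0.2472 mA/V².
I_D = ½ k_p V_ov² = 0.5 × 0.2472 × 2.22² = 0.609 mA.

I_D = 0.609 mA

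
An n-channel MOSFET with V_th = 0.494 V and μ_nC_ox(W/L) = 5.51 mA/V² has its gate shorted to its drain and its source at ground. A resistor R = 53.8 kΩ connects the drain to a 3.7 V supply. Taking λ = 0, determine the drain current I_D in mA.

With gate tied to drain, V_GS = V_DS ≥ V_GS − V_th, so the device is in saturation.
KCL at the drain: ½ k_n (V_GS − V_th)² = (V_DD − V_GS)/R.
Let x = V_GS − 0.494. Then 148 x² + x − 3.206 = 0, giving x = 0.144 V (positive root), so V_GS = 0.638 V.
I_D = (V_DD − V_GS)/R = (3.7 − 0.638) / 53.8 = 0.0569 mA.

I_D = 0.0569 mA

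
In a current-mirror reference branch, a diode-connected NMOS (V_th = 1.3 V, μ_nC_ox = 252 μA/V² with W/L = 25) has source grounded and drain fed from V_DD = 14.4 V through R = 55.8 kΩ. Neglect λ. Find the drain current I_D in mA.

With gate tied to drain, V_GS = V_DS ≥ V_GS − V_th, so the device is in saturation.
k_n = μ_nC_ox · (W/L) = 6.3 mA/V².
KCL at the drain: ½ k_n (V_GS − V_th)² = (V_DD − V_GS)/R.
Let x = V_GS − 1.3. Then 176 x² + x − 13.1 = 0, giving x = 0.27 V (positive root), so V_GS = 1.57 V.
I_D = (V_DD − V_GS)/R = (14.4 − 1.57) / 55.8 = 0.23 mA.

I_D = 0.230 mA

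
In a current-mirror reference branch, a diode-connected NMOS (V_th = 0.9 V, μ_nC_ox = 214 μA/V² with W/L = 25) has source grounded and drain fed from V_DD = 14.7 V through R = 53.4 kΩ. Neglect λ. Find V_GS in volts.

With gate tied to drain, V_GS = V_DS ≥ V_GS − V_th, so the device is in saturation.
k_n = μ_nC_ox · (W/L) = 5.35 mA/V².
KCL at the drain: ½ k_n (V_GS − V_th)² = (V_DD − V_GS)/R.
Let x = V_GS − 0.9. Then 143 x² + x − 13.8 = 0, giving x = 0.307 V (positive root), so V_GS = 1.21 V.
I_D = (V_DD − V_GS)/R = (14.7 − 1.21) / 53.4 = 0.253 mA.

V_GS = 1.21 V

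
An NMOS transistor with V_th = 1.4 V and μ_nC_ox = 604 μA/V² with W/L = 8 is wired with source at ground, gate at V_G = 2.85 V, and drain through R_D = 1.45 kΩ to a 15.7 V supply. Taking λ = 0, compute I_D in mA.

I_D = 5.08 mA

V_GS = V_G = 2.85 V, so V_ov = 2.85 − 1.4 = 1.45 V.
k_n = μ_nC_ox · (W/L) = 4.832 mA/V².
Assume saturation: I_D = ½ k_n V_ov² = 0.5 × 4.832 × 1.45² = 5.08 mA, giving V_DS = V_DD − I_D R_D = 15.7 − 5.08 × 1.45 = 8.33 V.
V_DS = 8.33 V ≥ V_ov = 1.45 V, confirming saturation.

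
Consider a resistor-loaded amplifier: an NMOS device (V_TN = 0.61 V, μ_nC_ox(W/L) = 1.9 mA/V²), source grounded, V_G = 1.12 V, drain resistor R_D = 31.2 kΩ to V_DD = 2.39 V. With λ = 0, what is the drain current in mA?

I_D = 0.0739 mA

V_GS = V_G = 1.12 V, so V_ov = 1.12 − 0.61 = 0.51 V.
Assume saturation: I_D = ½ k_n V_ov² = 0.5 × 1.9 × 0.51² = 0.247 mA, giving V_DS = V_DD − I_D R_D = 2.39 − 0.247 × 31.2 = -5.32 V.
But -5.32 V < V_ov = 0.51 V, so the device is actually in triode.
In triode I_D = k_n[V_ov V_DS − ½ V_DS²] and I_D = (V_DD − V_DS)/R_D. Equating: 29.6 V_DS² − 31.23 V_DS + 2.39 = 0, giving V_DS = 0.0831 V (the root below V_ov).
I_D = (2.39 − 0.0831) / 31.2 = 0.0739 mA.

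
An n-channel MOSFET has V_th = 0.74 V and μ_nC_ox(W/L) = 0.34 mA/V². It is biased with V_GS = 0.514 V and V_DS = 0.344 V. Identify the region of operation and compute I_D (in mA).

V_GS = 0.514 V < V_th = 0.74 V, so the transistor is in cutoff.

Cutoff; I_D = 0 mA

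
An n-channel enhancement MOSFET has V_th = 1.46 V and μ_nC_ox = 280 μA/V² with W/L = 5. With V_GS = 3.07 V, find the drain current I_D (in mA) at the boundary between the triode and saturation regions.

I_D = 1.81 mA

At the boundary V_DS = V_ov = V_GS − V_th = 3.07 − 1.46 = 1.61 V.
k_n = μ_nC_ox · (W/L) = 1.4 mA/V².
I_D = ½ k_n V_ov² = 0.5 × 1.4 × 1.61² = 1.81 mA.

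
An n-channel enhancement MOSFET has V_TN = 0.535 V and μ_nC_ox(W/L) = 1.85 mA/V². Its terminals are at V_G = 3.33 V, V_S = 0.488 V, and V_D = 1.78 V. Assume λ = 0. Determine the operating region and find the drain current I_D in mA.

Triode; I_D = 3.97 mA

V_GS = V_G − V_S = 3.33 − 0.488 = 2.84 V; V_DS = V_D − V_S = 1.78 − 0.488 = 1.29 V.
V_ov = V_GS − V_TN = 2.84 − 0.535 = 2.31 V.
Since V_DS = 1.29 V < V_ov = 2.31 V, the device is in the triode region.
I_D = k_n [V_ov · V_DS − ½ V_DS²] = 1.85 × [2.31 × 1.29 − 0.5 × 1.29²] = 3.97 mA.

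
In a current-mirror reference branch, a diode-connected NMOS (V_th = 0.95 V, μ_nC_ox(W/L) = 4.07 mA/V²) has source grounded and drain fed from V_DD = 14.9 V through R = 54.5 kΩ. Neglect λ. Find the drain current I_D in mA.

With gate tied to drain, V_GS = V_DS ≥ V_GS − V_th, so the device is in saturation.
KCL at the drain: ½ k_n (V_GS − V_th)² = (V_DD − V_GS)/R.
Let x = V_GS − 0.95. Then 111 x² + x − 13.95 = 0, giving x = 0.35 V (positive root), so V_GS = 1.3 V.
I_D = (V_DD − V_GS)/R = (14.9 − 1.3) / 54.5 = 0.25 mA.

I_D = 0.250 mA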